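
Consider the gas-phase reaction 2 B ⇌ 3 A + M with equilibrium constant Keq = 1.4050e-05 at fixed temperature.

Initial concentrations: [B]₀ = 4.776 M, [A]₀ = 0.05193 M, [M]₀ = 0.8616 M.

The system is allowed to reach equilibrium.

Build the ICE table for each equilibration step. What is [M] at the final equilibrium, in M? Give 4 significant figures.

[M]_eq = 0.8682 M

Q₀ = 5.2897e-06 vs Keq = 1.4050e-05 ⇒ Q<K, forward
Step 1:
                    B           A           M
  Initial       4.776     0.05193      0.8616
  Change     -0.01312     0.01967    0.006558
  Equil         4.763      0.0716      0.8682
  solve Keq expr → x = 0.006558; check Q = 1.4050e-05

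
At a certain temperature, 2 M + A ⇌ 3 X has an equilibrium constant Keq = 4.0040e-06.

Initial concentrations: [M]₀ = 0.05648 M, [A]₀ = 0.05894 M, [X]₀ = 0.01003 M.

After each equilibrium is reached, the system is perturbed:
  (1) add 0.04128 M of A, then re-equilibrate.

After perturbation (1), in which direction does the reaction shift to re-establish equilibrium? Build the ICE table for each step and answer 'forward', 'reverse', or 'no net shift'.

Q₀ = 0.005367 vs Keq = 4.0040e-06 ⇒ Q>K, reverse
Step 1:
                   M          A          X
  I          0.05648    0.05894    0.01003
  C         0.006027   0.003013   -0.00904
  E          0.06251    0.06195 9.8963e-04
  solve Keq expr → x = -0.003013; check Q = 4.0040e-06
Then add 0.04128 M of A.
Step 2:
                   M          A          X
  I          0.06251     0.1032 9.8963e-04
  C       -1.2125e-04 -6.0625e-05 1.8187e-04
  E          0.06239     0.1032   0.001172
  solve Keq expr → x = 6.0625e-05; check Q = 4.0040e-06

Direction: forward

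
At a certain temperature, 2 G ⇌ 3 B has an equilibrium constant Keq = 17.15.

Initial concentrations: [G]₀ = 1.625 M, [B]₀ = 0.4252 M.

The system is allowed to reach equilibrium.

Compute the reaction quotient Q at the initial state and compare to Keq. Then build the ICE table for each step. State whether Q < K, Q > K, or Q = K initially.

Q₀ = 0.02911; Q < K (proceeds forward)

Q₀ = 0.02911 vs Keq = 17.15 ⇒ Q<K, forward
Step 1:
                  G         B
  Initial     1.625    0.4252
  Change    -0.9886     1.483
  Equil      0.6364     1.908
  solve Keq expr → x = 0.4943; check Q = 17.15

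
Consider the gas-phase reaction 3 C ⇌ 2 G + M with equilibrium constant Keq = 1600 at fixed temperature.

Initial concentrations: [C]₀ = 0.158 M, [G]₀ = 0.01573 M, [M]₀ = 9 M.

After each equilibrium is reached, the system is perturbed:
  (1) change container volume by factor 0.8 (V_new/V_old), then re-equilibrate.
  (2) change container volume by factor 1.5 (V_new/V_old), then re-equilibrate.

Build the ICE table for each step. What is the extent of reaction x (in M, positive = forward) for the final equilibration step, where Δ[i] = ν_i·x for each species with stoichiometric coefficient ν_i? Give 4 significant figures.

x = 0 M

Q₀ = 0.5646 vs Keq = 1600 ⇒ Q<K, forward
Step 1:
                  C         G         M
  Initial     0.158   0.01573         9
  Change    -0.1206   0.08041   0.04021
  Equil     0.03738   0.09614      9.04
  solve Keq expr → x = 0.04021; check Q = 1600
Then change container volume by factor 0.8 (V_new/V_old).
Step 2:
                  C         G         M
  Initial   0.04672    0.1202      11.3
  Change          0         0         0
  Equil     0.04672    0.1202      11.3
  solve Keq expr → x = 0; check Q = 1600
Then change container volume by factor 1.5 (V_new/V_old).
Step 3:
                  C         G         M
  Initial   0.03115   0.08012     7.534
  Change          0         0         0
  Equil     0.03115   0.08012     7.534
  solve Keq expr → x = 0; check Q = 1600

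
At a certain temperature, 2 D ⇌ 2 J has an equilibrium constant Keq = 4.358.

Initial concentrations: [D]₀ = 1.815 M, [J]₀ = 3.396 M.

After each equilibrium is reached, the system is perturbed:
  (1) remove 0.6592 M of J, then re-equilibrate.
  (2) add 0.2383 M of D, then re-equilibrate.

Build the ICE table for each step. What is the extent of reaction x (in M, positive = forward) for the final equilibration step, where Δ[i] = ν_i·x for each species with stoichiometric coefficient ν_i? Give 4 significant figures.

Q₀ = 3.501 vs Keq = 4.358 ⇒ Q<K, forward
Step 1:
                   D          J
  I            1.815      3.396
  C          -0.1273     0.1273
  E            1.688      3.523
  solve Keq expr → x = 0.06364; check Q = 4.358
Then remove 0.6592 M of J.
Step 2:
                   D          J
  I            1.688      2.864
  C          -0.2135     0.2135
  E            1.474      3.078
  solve Keq expr → x = 0.1068; check Q = 4.358
Then add 0.2383 M of D.
Step 3:
                   D          J
  I            1.713      3.078
  C          -0.1611     0.1611
  E            1.551      3.239
  solve Keq expr → x = 0.08056; check Q = 4.358

x = 0.08056 M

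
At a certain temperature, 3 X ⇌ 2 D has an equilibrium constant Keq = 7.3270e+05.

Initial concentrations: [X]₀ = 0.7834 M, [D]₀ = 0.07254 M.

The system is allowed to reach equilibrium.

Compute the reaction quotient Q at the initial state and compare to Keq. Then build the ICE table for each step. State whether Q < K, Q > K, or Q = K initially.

Q₀ = 0.01094 vs Keq = 7.3270e+05 ⇒ Q<K, forward
Step 1:
                  X         D
  Initial    0.7834   0.07254
  Change    -0.7756    0.5171
  Equil    0.007799    0.5896
  solve Keq expr → x = 0.2585; check Q = 7.3270e+05

Q₀ = 0.01094; Q < K (proceeds forward)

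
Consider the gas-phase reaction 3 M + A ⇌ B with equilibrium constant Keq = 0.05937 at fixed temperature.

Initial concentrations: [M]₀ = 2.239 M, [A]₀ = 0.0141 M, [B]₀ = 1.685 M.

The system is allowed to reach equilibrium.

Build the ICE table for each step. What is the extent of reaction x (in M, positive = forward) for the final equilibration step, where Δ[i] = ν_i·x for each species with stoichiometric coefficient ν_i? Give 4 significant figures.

Q₀ = 10.65 vs Keq = 0.05937 ⇒ Q>K, reverse
Step 1:
                  M         A         B
  Initial     2.239    0.0141     1.685
  Change      1.333    0.4444   -0.4444
  Equil       3.572    0.4585     1.241
  solve Keq expr → x = -0.4444; check Q = 0.05937

x = -0.4444 M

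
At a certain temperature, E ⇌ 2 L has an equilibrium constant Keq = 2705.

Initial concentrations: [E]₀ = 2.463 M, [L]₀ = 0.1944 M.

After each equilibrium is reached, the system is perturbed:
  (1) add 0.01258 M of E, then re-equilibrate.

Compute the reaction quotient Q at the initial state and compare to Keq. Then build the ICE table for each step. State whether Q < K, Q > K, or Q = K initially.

Q₀ = 0.01534 vs Keq = 2705 ⇒ Q<K, forward
Step 1:
                  E         L
  I           2.463    0.1944
  C          -2.453     4.907
  E         0.00962     5.101
  solve Keq expr → x = 2.453; check Q = 2705
Then add 0.01258 M of E.
Step 2:
                  E         L
  I          0.0222     5.101
  C        -0.01249   0.02497
  E        0.009714     5.126
  solve Keq expr → x = 0.01249; check Q = 2705

Q₀ = 0.01534; Q < K (proceeds forward)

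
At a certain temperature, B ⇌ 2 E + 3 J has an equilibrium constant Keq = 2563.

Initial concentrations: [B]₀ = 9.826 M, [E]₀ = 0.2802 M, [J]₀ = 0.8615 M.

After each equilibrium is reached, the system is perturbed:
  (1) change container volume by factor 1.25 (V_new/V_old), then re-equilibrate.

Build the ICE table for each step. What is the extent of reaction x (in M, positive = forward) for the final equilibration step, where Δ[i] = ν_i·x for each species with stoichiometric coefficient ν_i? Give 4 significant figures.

Q₀ = 0.005109 vs Keq = 2563 ⇒ Q<K, forward
Step 1:
                  B         E         J
  I           9.826    0.2802    0.8615
  C          -2.573     5.145     7.718
  E           7.253     5.426      8.58
  solve Keq expr → x = 2.573; check Q = 2563
Then change container volume by factor 1.25 (V_new/V_old).
Step 2:
                  B         E         J
  I           5.803      4.34     6.864
  C         -0.3997    0.7995     1.199
  E           5.403      5.14     8.063
  solve Keq expr → x = 0.3997; check Q = 2563

x = 0.3997 M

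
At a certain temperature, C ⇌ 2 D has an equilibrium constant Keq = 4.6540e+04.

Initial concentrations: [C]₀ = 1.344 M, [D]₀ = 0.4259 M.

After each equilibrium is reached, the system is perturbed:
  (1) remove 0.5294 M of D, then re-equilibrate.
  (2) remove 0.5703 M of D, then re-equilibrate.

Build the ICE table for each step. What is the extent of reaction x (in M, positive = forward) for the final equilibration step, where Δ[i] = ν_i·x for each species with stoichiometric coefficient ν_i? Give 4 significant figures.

Q₀ = 0.135 vs Keq = 4.6540e+04 ⇒ Q<K, forward
Step 1:
                   C          D
  init         1.344     0.4259
  Δ           -1.344      2.688
  eq      2.0829e-04      3.113
  solve Keq expr → x = 1.344; check Q = 4.6540e+04
Then remove 0.5294 M of D.
Step 2:
                   C          D
  init    2.0829e-04      2.584
  Δ       -6.4796e-05 1.2959e-04
  eq      1.4349e-04      2.584
  solve Keq expr → x = 6.4796e-05; check Q = 4.6540e+04
Then remove 0.5703 M of D.
Step 3:
                   C          D
  init    1.4349e-04      2.014
  Δ       -5.6336e-05 1.1267e-04
  eq      8.7157e-05      2.014
  solve Keq expr → x = 5.6336e-05; check Q = 4.6540e+04

x = 5.6336e-05 M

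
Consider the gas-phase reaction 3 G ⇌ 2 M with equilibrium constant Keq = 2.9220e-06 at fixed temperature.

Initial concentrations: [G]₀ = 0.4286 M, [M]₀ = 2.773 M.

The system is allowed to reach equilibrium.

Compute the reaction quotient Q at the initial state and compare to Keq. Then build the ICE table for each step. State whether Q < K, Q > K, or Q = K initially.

Q₀ = 97.67; Q > K (proceeds reverse)

Q₀ = 97.67 vs Keq = 2.9220e-06 ⇒ Q>K, reverse
Step 1:
                  G         M
  init       0.4286     2.773
  Δ           4.135    -2.756
  eq          4.563   0.01666
  solve Keq expr → x = -1.378; check Q = 2.9220e-06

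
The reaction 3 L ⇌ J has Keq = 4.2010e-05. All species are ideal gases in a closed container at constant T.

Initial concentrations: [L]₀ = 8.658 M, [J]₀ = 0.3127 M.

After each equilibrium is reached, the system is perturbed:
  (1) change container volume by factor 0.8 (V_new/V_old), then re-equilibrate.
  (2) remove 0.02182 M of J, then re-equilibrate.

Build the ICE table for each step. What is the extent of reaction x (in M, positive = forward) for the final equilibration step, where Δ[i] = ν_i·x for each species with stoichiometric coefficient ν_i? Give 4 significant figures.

x = 0.02074 M

Q₀ = 4.8181e-04 vs Keq = 4.2010e-05 ⇒ Q>K, reverse
Step 1:
                   L          J
  I            8.658     0.3127
  C           0.8304    -0.2768
  E            9.488    0.03589
  solve Keq expr → x = -0.2768; check Q = 4.2010e-05
Then change container volume by factor 0.8 (V_new/V_old).
Step 2:
                   L          J
  I            11.86    0.04486
  C          -0.0719    0.02397
  E            11.79    0.06882
  solve Keq expr → x = 0.02397; check Q = 4.2010e-05
Then remove 0.02182 M of J.
Step 3:
                   L          J
  I            11.79      0.047
  C         -0.06221    0.02074
  E            11.73    0.06774
  solve Keq expr → x = 0.02074; check Q = 4.2010e-05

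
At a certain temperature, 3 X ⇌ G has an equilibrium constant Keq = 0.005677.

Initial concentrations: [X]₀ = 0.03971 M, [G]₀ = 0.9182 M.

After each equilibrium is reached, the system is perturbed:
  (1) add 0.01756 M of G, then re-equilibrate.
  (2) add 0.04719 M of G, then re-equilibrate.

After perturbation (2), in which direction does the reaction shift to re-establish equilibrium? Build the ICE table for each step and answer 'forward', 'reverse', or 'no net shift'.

Direction: reverse

Q₀ = 1.4663e+04 vs Keq = 0.005677 ⇒ Q>K, reverse
Step 1:
                   X          G
  Initial    0.03971     0.9182
  Change       2.482    -0.8272
  Equil        2.521    0.09099
  solve Keq expr → x = -0.8272; check Q = 0.005677
Then add 0.01756 M of G.
Step 2:
                   X          G
  Initial      2.521     0.1086
  Change     0.03961    -0.0132
  Equil        2.561    0.09535
  solve Keq expr → x = -0.0132; check Q = 0.005677
Then add 0.04719 M of G.
Step 3:
                   X          G
  Initial      2.561     0.1425
  Change      0.1049   -0.03498
  Equil        2.666     0.1076
  solve Keq expr → x = -0.03498; check Q = 0.005677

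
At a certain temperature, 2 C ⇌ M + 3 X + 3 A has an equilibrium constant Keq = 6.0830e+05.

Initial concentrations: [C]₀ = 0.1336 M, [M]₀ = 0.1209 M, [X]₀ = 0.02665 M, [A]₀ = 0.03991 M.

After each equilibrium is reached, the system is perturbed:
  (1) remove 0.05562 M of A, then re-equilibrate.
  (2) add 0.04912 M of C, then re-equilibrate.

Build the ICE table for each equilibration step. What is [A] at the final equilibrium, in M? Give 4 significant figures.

Q₀ = 8.1499e-09 vs Keq = 6.0830e+05 ⇒ Q<K, forward
Step 1:
                   C          M          X          A
  init        0.1336     0.1209    0.02665    0.03991
  Δ          -0.1336     0.0668     0.2004     0.2004
  eq      7.0786e-06     0.1877      0.227     0.2403
  solve Keq expr → x = 0.0668; check Q = 6.0830e+05
Then remove 0.05562 M of A.
Step 2:
                   C          M          X          A
  init    7.0786e-06     0.1877      0.227     0.1847
  Δ       -2.3092e-06 1.1546e-06 3.4637e-06 3.4637e-06
  eq      4.7695e-06     0.1877      0.227     0.1847
  solve Keq expr → x = 1.1546e-06; check Q = 6.0830e+05
Then add 0.04912 M of C.
Step 3:
                   C          M          X          A
  init       0.04912     0.1877      0.227     0.1847
  Δ         -0.04911    0.02456    0.07367    0.07367
  eq      1.2791e-05     0.2123     0.3007     0.2584
  solve Keq expr → x = 0.02456; check Q = 6.0830e+05

[A]_eq = 0.2584 M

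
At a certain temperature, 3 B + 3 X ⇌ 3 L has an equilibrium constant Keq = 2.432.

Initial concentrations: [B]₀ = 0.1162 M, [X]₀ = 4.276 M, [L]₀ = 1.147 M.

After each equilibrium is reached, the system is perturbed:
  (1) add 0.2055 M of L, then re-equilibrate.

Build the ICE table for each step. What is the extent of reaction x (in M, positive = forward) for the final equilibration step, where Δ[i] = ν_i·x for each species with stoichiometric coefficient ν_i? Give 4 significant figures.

x = -0.009608 M

Q₀ = 12.3 vs Keq = 2.432 ⇒ Q>K, reverse
Step 1:
                  B         X         L
  init       0.1162     4.276     1.147
  Δ         0.06842   0.06842  -0.06842
  eq         0.1846     4.344     1.079
  solve Keq expr → x = -0.02281; check Q = 2.432
Then add 0.2055 M of L.
Step 2:
                  B         X         L
  init       0.1846     4.344     1.284
  Δ         0.02882   0.02882  -0.02882
  eq         0.2134     4.373     1.255
  solve Keq expr → x = -0.009608; check Q = 2.432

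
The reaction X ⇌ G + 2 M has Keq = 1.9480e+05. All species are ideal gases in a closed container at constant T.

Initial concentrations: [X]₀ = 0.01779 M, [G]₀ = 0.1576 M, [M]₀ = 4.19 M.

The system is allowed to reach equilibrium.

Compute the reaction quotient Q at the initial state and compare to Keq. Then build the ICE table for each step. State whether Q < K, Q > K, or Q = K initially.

Q₀ = 155.5; Q < K (proceeds forward)

Q₀ = 155.5 vs Keq = 1.9480e+05 ⇒ Q<K, forward
Step 1:
                   X          G          M
  Initial    0.01779     0.1576       4.19
  Change    -0.01777    0.01777    0.03555
  Equil   1.6075e-05     0.1754      4.226
  solve Keq expr → x = 0.01777; check Q = 1.9480e+05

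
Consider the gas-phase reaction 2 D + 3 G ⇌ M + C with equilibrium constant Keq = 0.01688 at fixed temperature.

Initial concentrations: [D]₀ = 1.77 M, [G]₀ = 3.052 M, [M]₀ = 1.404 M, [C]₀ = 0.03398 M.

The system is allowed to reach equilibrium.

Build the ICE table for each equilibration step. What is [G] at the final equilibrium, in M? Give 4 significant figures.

[G]_eq = 2.394 M

Q₀ = 5.3566e-04 vs Keq = 0.01688 ⇒ Q<K, forward
Step 1:
                    D           G           M           C
  I              1.77       3.052       1.404     0.03398
  C           -0.4384     -0.6575      0.2192      0.2192
  E             1.332       2.394       1.623      0.2532
  solve Keq expr → x = 0.2192; check Q = 0.01688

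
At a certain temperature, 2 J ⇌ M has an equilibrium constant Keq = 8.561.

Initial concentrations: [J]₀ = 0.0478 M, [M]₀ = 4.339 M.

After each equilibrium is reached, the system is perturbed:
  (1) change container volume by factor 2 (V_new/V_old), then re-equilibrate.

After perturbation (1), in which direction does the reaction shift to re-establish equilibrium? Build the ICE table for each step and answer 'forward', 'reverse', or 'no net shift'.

Direction: reverse

Q₀ = 1899 vs Keq = 8.561 ⇒ Q>K, reverse
Step 1:
                  J         M
  Initial    0.0478     4.339
  Change     0.6375   -0.3187
  Equil      0.6853      4.02
  solve Keq expr → x = -0.3187; check Q = 8.561
Then change container volume by factor 2 (V_new/V_old).
Step 2:
                  J         M
  Initial    0.3426      2.01
  Change     0.1338   -0.0669
  Equil      0.4764     1.943
  solve Keq expr → x = -0.0669; check Q = 8.561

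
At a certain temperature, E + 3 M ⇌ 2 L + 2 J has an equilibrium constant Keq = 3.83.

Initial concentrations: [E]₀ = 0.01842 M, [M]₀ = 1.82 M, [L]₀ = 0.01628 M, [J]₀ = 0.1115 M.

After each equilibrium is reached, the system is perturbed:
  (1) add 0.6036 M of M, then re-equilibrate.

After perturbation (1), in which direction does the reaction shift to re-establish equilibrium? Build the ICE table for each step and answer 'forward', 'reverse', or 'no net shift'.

Direction: forward

Q₀ = 2.9673e-05 vs Keq = 3.83 ⇒ Q<K, forward
Step 1:
                  E         M         L         J
  Initial   0.01842      1.82   0.01628    0.1115
  Change   -0.01842  -0.05525   0.03683   0.03683
  Equil   2.9489e-06     1.765   0.05311    0.1483
  solve Keq expr → x = 0.01842; check Q = 3.83
Then add 0.6036 M of M.
Step 2:
                  E         M         L         J
  Initial 2.9489e-06     2.368   0.05311    0.1483
  Change  -1.7286e-06 -5.1859e-06 3.4572e-06 3.4572e-06
  Equil   1.2202e-06     2.368   0.05312    0.1483
  solve Keq expr → x = 1.7286e-06; check Q = 3.83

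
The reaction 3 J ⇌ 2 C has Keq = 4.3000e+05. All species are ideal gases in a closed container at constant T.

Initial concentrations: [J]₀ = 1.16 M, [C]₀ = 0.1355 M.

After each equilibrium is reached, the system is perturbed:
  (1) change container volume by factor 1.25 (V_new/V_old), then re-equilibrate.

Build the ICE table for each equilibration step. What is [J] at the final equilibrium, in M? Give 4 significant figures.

Q₀ = 0.01176 vs Keq = 4.3000e+05 ⇒ Q<K, forward
Step 1:
                  J         C
  I            1.16    0.1355
  C          -1.148    0.7651
  E         0.01236    0.9006
  solve Keq expr → x = 0.3825; check Q = 4.3000e+05
Then change container volume by factor 1.25 (V_new/V_old).
Step 2:
                  J         C
  I        0.009884    0.7205
  C       7.5827e-04 -5.0551e-04
  E         0.01064      0.72
  solve Keq expr → x = -2.5276e-04; check Q = 4.3000e+05

[J]_eq = 0.01064 M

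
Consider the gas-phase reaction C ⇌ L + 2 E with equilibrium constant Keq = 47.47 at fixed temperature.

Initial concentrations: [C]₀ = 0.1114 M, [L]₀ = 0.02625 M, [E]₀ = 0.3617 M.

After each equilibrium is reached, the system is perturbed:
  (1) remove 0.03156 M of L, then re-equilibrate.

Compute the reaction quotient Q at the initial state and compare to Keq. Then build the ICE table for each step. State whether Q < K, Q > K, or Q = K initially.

Q₀ = 0.03083 vs Keq = 47.47 ⇒ Q<K, forward
Step 1:
                  C         L         E
  I          0.1114   0.02625    0.3617
  C         -0.1104    0.1104    0.2208
  E       9.7707e-04    0.1367    0.5825
  solve Keq expr → x = 0.1104; check Q = 47.47
Then remove 0.03156 M of L.
Step 2:
                  C         L         E
  I       9.7707e-04    0.1051    0.5825
  C       -2.2287e-04 2.2287e-04 4.4575e-04
  E       7.5419e-04    0.1053     0.583
  solve Keq expr → x = 2.2287e-04; check Q = 47.47

Q₀ = 0.03083; Q < K (proceeds forward)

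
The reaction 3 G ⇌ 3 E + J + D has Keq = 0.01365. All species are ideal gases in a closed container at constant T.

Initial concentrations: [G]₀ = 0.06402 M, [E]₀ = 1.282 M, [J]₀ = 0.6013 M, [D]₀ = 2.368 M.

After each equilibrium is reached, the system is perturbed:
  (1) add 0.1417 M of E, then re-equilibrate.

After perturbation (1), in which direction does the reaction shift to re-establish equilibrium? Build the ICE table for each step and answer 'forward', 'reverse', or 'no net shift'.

Q₀ = 1.1434e+04 vs Keq = 0.01365 ⇒ Q>K, reverse
Step 1:
                  G         E         J         D
  Initial   0.06402     1.282    0.6013     2.368
  Change     0.9796   -0.9796   -0.3265   -0.3265
  Equil       1.044    0.3024    0.2748     2.041
  solve Keq expr → x = -0.3265; check Q = 0.01365
Then add 0.1417 M of E.
Step 2:
                  G         E         J         D
  Initial     1.044    0.4441    0.2748     2.041
  Change    0.09745  -0.09745  -0.03248  -0.03248
  Equil       1.141    0.3467    0.2423     2.009
  solve Keq expr → x = -0.03248; check Q = 0.01365

Direction: reverse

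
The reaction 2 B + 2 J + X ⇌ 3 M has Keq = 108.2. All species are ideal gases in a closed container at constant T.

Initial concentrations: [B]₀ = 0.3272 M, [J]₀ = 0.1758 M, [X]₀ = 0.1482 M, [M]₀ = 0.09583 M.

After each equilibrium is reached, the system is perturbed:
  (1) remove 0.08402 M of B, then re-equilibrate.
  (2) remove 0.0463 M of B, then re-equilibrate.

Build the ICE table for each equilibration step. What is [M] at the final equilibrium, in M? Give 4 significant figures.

[M]_eq = 0.1685 M

Q₀ = 1.795 vs Keq = 108.2 ⇒ Q<K, forward
Step 1:
                    B           J           X           M
  I            0.3272      0.1758      0.1482     0.09583
  C          -0.07211    -0.07211    -0.03606      0.1082
  E            0.2551      0.1037      0.1121       0.204
  solve Keq expr → x = 0.03606; check Q = 108.2
Then remove 0.08402 M of B.
Step 2:
                    B           J           X           M
  I            0.1711      0.1037      0.1121       0.204
  C           0.01404     0.01404    0.007018    -0.02105
  E            0.1851      0.1177      0.1192      0.1829
  solve Keq expr → x = -0.007018; check Q = 108.2
Then remove 0.0463 M of B.
Step 3:
                    B           J           X           M
  I            0.1388      0.1177      0.1192      0.1829
  C          0.009595    0.009595    0.004798    -0.01439
  E            0.1484      0.1273       0.124      0.1685
  solve Keq expr → x = -0.004798; check Q = 108.2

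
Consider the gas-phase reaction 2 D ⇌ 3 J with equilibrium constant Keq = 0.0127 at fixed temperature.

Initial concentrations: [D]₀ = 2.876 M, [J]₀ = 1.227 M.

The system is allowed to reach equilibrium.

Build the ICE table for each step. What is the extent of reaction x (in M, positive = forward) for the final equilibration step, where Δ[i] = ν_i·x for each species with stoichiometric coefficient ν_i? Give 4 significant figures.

Q₀ = 0.2233 vs Keq = 0.0127 ⇒ Q>K, reverse
Step 1:
                   D          J
  Initial      2.876      1.227
  Change        0.47    -0.7051
  Equil        3.346     0.5219
  solve Keq expr → x = -0.235; check Q = 0.0127

x = -0.235 M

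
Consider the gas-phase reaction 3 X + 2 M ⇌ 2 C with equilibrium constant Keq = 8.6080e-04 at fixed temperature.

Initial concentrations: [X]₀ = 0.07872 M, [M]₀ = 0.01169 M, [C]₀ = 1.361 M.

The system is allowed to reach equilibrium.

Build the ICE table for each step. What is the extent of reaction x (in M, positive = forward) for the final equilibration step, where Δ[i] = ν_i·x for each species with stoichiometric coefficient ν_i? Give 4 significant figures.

x = -0.6291 M

Q₀ = 2.7786e+07 vs Keq = 8.6080e-04 ⇒ Q>K, reverse
Step 1:
                   X          M          C
  I          0.07872    0.01169      1.361
  C            1.887      1.258     -1.258
  E            1.966       1.27     0.1027
  solve Keq expr → x = -0.6291; check Q = 8.6080e-04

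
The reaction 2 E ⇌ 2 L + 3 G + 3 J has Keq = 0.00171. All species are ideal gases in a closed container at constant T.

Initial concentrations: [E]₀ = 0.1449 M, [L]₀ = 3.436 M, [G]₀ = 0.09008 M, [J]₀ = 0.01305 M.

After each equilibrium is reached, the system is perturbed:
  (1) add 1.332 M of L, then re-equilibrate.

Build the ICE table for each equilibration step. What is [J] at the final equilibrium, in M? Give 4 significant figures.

[J]_eq = 0.06672 M

Q₀ = 9.1345e-07 vs Keq = 0.00171 ⇒ Q<K, forward
Step 1:
                    E           L           G           J
  Initial      0.1449       3.436     0.09008     0.01305
  Change     -0.04152     0.04152     0.06227     0.06227
  Equil        0.1034       3.478      0.1524     0.07532
  solve Keq expr → x = 0.02076; check Q = 0.00171
Then add 1.332 M of L.
Step 2:
                    E           L           G           J
  Initial      0.1034        4.81      0.1524     0.07532
  Change     0.005735   -0.005735   -0.008603   -0.008603
  Equil        0.1091       4.804      0.1438     0.06672
  solve Keq expr → x = -0.002868; check Q = 0.00171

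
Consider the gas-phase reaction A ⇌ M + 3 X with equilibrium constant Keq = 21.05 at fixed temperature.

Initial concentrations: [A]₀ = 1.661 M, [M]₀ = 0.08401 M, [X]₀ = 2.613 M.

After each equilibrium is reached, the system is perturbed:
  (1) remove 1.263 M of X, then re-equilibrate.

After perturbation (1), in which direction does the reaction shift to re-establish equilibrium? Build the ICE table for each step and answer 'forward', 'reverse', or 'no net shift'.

Q₀ = 0.9024 vs Keq = 21.05 ⇒ Q<K, forward
Step 1:
                   A          M          X
  init         1.661    0.08401      2.613
  Δ          -0.3979     0.3979      1.194
  eq           1.263     0.4819      3.807
  solve Keq expr → x = 0.3979; check Q = 21.05
Then remove 1.263 M of X.
Step 2:
                   A          M          X
  init         1.263     0.4819      2.544
  Δ          -0.2104     0.2104     0.6312
  eq           1.053     0.6923      3.175
  solve Keq expr → x = 0.2104; check Q = 21.05

Direction: forward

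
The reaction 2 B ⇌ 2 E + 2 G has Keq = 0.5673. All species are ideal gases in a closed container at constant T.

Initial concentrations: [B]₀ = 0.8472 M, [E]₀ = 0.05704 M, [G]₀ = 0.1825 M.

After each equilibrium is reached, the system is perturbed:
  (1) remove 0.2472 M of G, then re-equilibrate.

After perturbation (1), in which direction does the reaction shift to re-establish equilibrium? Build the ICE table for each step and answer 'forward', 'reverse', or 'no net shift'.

Q₀ = 1.5098e-04 vs Keq = 0.5673 ⇒ Q<K, forward
Step 1:
                   B          E          G
  init        0.8472    0.05704     0.1825
  Δ          -0.4386     0.4386     0.4386
  eq          0.4086     0.4956     0.6211
  solve Keq expr → x = 0.2193; check Q = 0.5673
Then remove 0.2472 M of G.
Step 2:
                   B          E          G
  init        0.4086     0.4956     0.3739
  Δ         -0.07228    0.07228    0.07228
  eq          0.3364     0.5679     0.4461
  solve Keq expr → x = 0.03614; check Q = 0.5673

Direction: forward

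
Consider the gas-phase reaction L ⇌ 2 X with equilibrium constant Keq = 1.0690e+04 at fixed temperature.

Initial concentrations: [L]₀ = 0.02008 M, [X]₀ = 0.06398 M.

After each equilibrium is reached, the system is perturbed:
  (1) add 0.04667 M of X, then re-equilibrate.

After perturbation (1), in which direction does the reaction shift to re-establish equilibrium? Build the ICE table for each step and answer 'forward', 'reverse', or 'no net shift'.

Q₀ = 0.2039 vs Keq = 1.0690e+04 ⇒ Q<K, forward
Step 1:
                   L          X
  Initial    0.02008    0.06398
  Change    -0.02008    0.04016
  Equil   1.0145e-06     0.1041
  solve Keq expr → x = 0.02008; check Q = 1.0690e+04
Then add 0.04667 M of X.
Step 2:
                   L          X
  Initial 1.0145e-06     0.1508
  Change  1.1130e-06 -2.2259e-06
  Equil   2.1274e-06     0.1508
  solve Keq expr → x = -1.1130e-06; check Q = 1.0690e+04

Direction: reverse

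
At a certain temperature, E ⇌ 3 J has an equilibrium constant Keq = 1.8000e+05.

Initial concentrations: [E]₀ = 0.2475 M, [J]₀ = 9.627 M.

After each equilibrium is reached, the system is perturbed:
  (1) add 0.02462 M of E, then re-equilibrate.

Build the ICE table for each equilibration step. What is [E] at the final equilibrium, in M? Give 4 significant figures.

Q₀ = 3605 vs Keq = 1.8000e+05 ⇒ Q<K, forward
Step 1:
                  E         J
  Initial    0.2475     9.627
  Change    -0.2413     0.724
  Equil    0.006161     10.35
  solve Keq expr → x = 0.2413; check Q = 1.8000e+05
Then add 0.02462 M of E.
Step 2:
                  E         J
  Initial   0.03078     10.35
  Change   -0.02449   0.07346
  Equil    0.006293     10.42
  solve Keq expr → x = 0.02449; check Q = 1.8000e+05

[E]_eq = 0.006293 M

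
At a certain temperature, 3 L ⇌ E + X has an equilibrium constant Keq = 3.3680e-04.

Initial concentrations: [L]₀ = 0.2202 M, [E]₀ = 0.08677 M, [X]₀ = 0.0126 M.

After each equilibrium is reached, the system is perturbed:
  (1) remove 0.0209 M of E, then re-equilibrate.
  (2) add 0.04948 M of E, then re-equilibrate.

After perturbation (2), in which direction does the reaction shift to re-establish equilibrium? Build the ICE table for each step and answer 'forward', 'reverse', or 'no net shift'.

Q₀ = 0.1024 vs Keq = 3.3680e-04 ⇒ Q>K, reverse
Step 1:
                  L         E         X
  Initial    0.2202   0.08677    0.0126
  Change    0.03757  -0.01252  -0.01252
  Equil      0.2578   0.07425 7.7691e-05
  solve Keq expr → x = -0.01252; check Q = 3.3680e-04
Then remove 0.0209 M of E.
Step 2:
                  L         E         X
  Initial    0.2578   0.05335 7.7691e-05
  Change  -9.0785e-05 3.0262e-05 3.0262e-05
  Equil      0.2577   0.05338 1.0795e-04
  solve Keq expr → x = 3.0262e-05; check Q = 3.3680e-04
Then add 0.04948 M of E.
Step 3:
                  L         E         X
  Initial    0.2577    0.1029 1.0795e-04
  Change  1.5540e-04 -5.1801e-05 -5.1801e-05
  Equil      0.2578    0.1028 5.6151e-05
  solve Keq expr → x = -5.1801e-05; check Q = 3.3680e-04

Direction: reverse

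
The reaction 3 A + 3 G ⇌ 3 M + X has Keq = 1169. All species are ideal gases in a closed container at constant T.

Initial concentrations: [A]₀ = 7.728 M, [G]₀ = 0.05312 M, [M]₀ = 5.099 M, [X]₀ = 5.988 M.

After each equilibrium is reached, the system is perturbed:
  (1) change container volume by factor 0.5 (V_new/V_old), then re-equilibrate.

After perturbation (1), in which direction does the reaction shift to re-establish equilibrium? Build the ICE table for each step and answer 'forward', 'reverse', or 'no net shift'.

Q₀ = 1.1475e+04 vs Keq = 1169 ⇒ Q>K, reverse
Step 1:
                   A          G          M          X
  Initial      7.728    0.05312      5.099      5.988
  Change     0.05835    0.05835   -0.05835   -0.01945
  Equil        7.786     0.1115      5.041      5.969
  solve Keq expr → x = -0.01945; check Q = 1169
Then change container volume by factor 0.5 (V_new/V_old).
Step 2:
                   A          G          M          X
  Initial      15.57     0.2229      10.08      11.94
  Change    -0.08053   -0.08053    0.08053    0.02684
  Equil        15.49     0.1424      10.16      11.96
  solve Keq expr → x = 0.02684; check Q = 1169

Direction: forward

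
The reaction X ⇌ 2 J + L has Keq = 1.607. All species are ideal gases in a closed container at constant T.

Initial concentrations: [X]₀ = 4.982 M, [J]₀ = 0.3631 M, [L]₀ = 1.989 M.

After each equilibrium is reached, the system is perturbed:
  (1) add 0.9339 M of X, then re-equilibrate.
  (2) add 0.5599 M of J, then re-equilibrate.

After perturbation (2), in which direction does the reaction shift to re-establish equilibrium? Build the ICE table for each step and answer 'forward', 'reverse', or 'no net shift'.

Direction: reverse

Q₀ = 0.05264 vs Keq = 1.607 ⇒ Q<K, forward
Step 1:
                   X          J          L
  init         4.982     0.3631      1.989
  Δ          -0.6344      1.269     0.6344
  eq           4.348      1.632      2.623
  solve Keq expr → x = 0.6344; check Q = 1.607
Then add 0.9339 M of X.
Step 2:
                   X          J          L
  init         5.281      1.632      2.623
  Δ         -0.06657     0.1331    0.06657
  eq           5.215      1.765       2.69
  solve Keq expr → x = 0.06657; check Q = 1.607
Then add 0.5599 M of J.
Step 3:
                   X          J          L
  init         5.215      2.325       2.69
  Δ           0.2218    -0.4435    -0.2218
  eq           5.437      1.881      2.468
  solve Keq expr → x = -0.2218; check Q = 1.607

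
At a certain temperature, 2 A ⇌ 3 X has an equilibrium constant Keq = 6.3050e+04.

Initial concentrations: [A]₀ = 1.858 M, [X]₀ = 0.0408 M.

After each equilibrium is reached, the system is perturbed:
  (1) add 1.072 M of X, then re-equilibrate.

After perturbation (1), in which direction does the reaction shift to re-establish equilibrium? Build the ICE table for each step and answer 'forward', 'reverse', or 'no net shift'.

Direction: reverse

Q₀ = 1.9674e-05 vs Keq = 6.3050e+04 ⇒ Q<K, forward
Step 1:
                  A         X
  init        1.858    0.0408
  Δ          -1.839     2.759
  eq        0.01866       2.8
  solve Keq expr → x = 0.9197; check Q = 6.3050e+04
Then add 1.072 M of X.
Step 2:
                  A         X
  init      0.01866     3.872
  Δ         0.01148  -0.01722
  eq        0.03014     3.855
  solve Keq expr → x = -0.005741; check Q = 6.3050e+04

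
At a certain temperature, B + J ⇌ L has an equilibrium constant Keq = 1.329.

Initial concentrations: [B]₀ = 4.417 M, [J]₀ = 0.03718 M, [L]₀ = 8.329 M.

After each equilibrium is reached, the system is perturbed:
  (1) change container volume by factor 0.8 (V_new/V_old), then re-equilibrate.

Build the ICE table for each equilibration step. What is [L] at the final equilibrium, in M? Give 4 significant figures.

[L]_eq = 9.38 M

Q₀ = 50.72 vs Keq = 1.329 ⇒ Q>K, reverse
Step 1:
                    B           J           L
  init          4.417     0.03718       8.329
  Δ            0.9856      0.9856     -0.9856
  eq            5.403       1.023       7.343
  solve Keq expr → x = -0.9856; check Q = 1.329
Then change container volume by factor 0.8 (V_new/V_old).
Step 2:
                    B           J           L
  init          6.753       1.278       9.179
  Δ           -0.2012     -0.2012      0.2012
  eq            6.552       1.077        9.38
  solve Keq expr → x = 0.2012; check Q = 1.329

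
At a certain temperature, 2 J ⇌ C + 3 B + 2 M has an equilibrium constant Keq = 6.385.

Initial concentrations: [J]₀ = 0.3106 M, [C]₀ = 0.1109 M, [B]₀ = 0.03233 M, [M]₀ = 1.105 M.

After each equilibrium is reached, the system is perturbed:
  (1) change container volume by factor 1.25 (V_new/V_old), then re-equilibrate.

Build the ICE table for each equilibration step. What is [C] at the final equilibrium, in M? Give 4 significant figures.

Q₀ = 4.7432e-05 vs Keq = 6.385 ⇒ Q<K, forward
Step 1:
                    J           C           B           M
  init         0.3106      0.1109     0.03233       1.105
  Δ           -0.2452      0.1226      0.3678      0.2452
  eq          0.06537      0.2335      0.4002        1.35
  solve Keq expr → x = 0.1226; check Q = 6.385
Then change container volume by factor 1.25 (V_new/V_old).
Step 2:
                    J           C           B           M
  init        0.05229      0.1868      0.3201        1.08
  Δ          -0.01423    0.007116     0.02135     0.01423
  eq          0.03806      0.1939      0.3415       1.094
  solve Keq expr → x = 0.007116; check Q = 6.385

[C]_eq = 0.1939 M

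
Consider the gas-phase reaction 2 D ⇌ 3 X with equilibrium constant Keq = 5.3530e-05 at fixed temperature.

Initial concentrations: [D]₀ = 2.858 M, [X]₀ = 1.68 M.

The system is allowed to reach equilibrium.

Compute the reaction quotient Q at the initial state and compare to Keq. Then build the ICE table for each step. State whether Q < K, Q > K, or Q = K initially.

Q₀ = 0.5805 vs Keq = 5.3530e-05 ⇒ Q>K, reverse
Step 1:
                    D           X
  I             2.858        1.68
  C             1.058      -1.586
  E             3.916     0.09363
  solve Keq expr → x = -0.5288; check Q = 5.3530e-05

Q₀ = 0.5805; Q > K (proceeds reverse)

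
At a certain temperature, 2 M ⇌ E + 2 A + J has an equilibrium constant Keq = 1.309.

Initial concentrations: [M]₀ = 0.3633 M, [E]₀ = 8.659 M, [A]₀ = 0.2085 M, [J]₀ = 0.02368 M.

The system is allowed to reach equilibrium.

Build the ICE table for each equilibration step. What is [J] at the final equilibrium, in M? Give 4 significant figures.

[J]_eq = 0.08329 M

Q₀ = 0.06754 vs Keq = 1.309 ⇒ Q<K, forward
Step 1:
                    M           E           A           J
  I            0.3633       8.659      0.2085     0.02368
  C           -0.1192     0.05961      0.1192     0.05961
  E            0.2441       8.719      0.3277     0.08329
  solve Keq expr → x = 0.05961; check Q = 1.309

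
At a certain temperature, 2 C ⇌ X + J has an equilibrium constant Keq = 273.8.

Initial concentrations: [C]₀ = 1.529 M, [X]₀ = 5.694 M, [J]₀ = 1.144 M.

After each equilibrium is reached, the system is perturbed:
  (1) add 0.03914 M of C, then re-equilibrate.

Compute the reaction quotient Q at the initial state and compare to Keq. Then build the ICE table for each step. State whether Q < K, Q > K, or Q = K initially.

Q₀ = 2.786; Q < K (proceeds forward)

Q₀ = 2.786 vs Keq = 273.8 ⇒ Q<K, forward
Step 1:
                   C          X          J
  I            1.529      5.694      1.144
  C           -1.324     0.6621     0.6621
  E           0.2048      6.356      1.806
  solve Keq expr → x = 0.6621; check Q = 273.8
Then add 0.03914 M of C.
Step 2:
                   C          X          J
  I           0.2439      6.356      1.806
  C         -0.03777    0.01888    0.01888
  E           0.2061      6.375      1.825
  solve Keq expr → x = 0.01888; check Q = 273.8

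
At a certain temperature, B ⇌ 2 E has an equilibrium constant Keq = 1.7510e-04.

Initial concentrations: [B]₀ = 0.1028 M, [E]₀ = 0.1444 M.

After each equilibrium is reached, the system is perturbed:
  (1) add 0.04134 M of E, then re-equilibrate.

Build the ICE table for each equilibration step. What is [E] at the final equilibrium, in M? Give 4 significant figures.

Q₀ = 0.2028 vs Keq = 1.7510e-04 ⇒ Q>K, reverse
Step 1:
                  B         E
  init       0.1028    0.1444
  Δ         0.06945   -0.1389
  eq         0.1723  0.005492
  solve Keq expr → x = -0.06945; check Q = 1.7510e-04
Then add 0.04134 M of E.
Step 2:
                  B         E
  init       0.1723   0.04683
  Δ         0.02051  -0.04102
  eq         0.1928   0.00581
  solve Keq expr → x = -0.02051; check Q = 1.7510e-04

[E]_eq = 0.00581 M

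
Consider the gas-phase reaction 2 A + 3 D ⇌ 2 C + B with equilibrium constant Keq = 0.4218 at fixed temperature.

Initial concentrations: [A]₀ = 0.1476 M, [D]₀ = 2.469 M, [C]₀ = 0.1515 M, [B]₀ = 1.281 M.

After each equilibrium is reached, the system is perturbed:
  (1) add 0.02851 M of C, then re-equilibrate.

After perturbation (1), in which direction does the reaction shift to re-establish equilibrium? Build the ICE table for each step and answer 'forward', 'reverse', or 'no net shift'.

Direction: reverse

Q₀ = 0.08967 vs Keq = 0.4218 ⇒ Q<K, forward
Step 1:
                  A         D         C         B
  Initial    0.1476     2.469    0.1515     1.281
  Change   -0.05119  -0.07678   0.05119   0.02559
  Equil     0.09641     2.392    0.2027     1.307
  solve Keq expr → x = 0.02559; check Q = 0.4218
Then add 0.02851 M of C.
Step 2:
                  A         D         C         B
  Initial   0.09641     2.392    0.2312     1.307
  Change   0.008504   0.01276 -0.008504 -0.004252
  Equil      0.1049     2.405    0.2227     1.302
  solve Keq expr → x = -0.004252; check Q = 0.4218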